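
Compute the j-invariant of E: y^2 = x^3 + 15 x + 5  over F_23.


Delta = -16(4 a^3 + 27 b^2) mod 23 = 3
-1728 * (4 a)^3 = -1728 * (4*15)^3 mod 23 = 2
j = 2 * 3^(-1) mod 23 = 16

j = 16 (mod 23)


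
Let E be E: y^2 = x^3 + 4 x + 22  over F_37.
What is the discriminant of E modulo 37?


4 a^3 + 27 b^2 = 4*4^3 + 27*22^2 = 256 + 13068 = 13324
Delta = -16 * (13324) = -213184
Delta mod 37 = 10

Delta = 10 (mod 37)


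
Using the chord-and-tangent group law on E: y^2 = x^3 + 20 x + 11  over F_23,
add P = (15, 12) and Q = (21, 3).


P != Q, so use the chord formula.
s = (y2 - y1) / (x2 - x1) = (14) / (6) mod 23 = 10
x3 = s^2 - x1 - x2 mod 23 = 10^2 - 15 - 21 = 18
y3 = s (x1 - x3) - y1 mod 23 = 10 * (15 - 18) - 12 = 4

P + Q = (18, 4)


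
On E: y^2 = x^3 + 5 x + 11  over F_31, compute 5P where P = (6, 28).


k = 5 = 101_2 (binary, LSB first: 101)
Double-and-add from P = (6, 28):
  bit 0 = 1: acc = O + (6, 28) = (6, 28)
  bit 1 = 0: acc unchanged = (6, 28)
  bit 2 = 1: acc = (6, 28) + (6, 28) = (6, 3)

5P = (6, 3)


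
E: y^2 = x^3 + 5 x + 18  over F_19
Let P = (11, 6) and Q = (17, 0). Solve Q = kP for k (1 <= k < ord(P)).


Enumerate multiples of P until we hit Q = (17, 0):
  1P = (11, 6)
  2P = (17, 0)
Match found at i = 2.

k = 2


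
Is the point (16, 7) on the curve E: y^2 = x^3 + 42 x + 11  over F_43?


Check whether y^2 = x^3 + 42 x + 11 (mod 43) for (x, y) = (16, 7).
LHS: y^2 = 7^2 mod 43 = 6
RHS: x^3 + 42 x + 11 = 16^3 + 42*16 + 11 mod 43 = 6
LHS = RHS

Yes, on the curve


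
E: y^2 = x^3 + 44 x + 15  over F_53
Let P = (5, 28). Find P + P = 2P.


Doubling: s = (3 x1^2 + a) / (2 y1)
s = (3*5^2 + 44) / (2*28) mod 53 = 22
x3 = s^2 - 2 x1 mod 53 = 22^2 - 2*5 = 50
y3 = s (x1 - x3) - y1 mod 53 = 22 * (5 - 50) - 28 = 42

2P = (50, 42)


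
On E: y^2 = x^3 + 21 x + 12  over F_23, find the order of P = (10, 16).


Compute successive multiples of P until we hit O:
  1P = (10, 16)
  2P = (5, 9)
  3P = (21, 10)
  4P = (21, 13)
  5P = (5, 14)
  6P = (10, 7)
  7P = O

ord(P) = 7


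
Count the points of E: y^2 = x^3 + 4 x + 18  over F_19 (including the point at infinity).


For each x in F_19, count y with y^2 = x^3 + 4 x + 18 mod 19:
  x = 1: RHS = 4, y in [2, 17]  -> 2 point(s)
  x = 3: RHS = 0, y in [0]  -> 1 point(s)
  x = 5: RHS = 11, y in [7, 12]  -> 2 point(s)
  x = 6: RHS = 11, y in [7, 12]  -> 2 point(s)
  x = 7: RHS = 9, y in [3, 16]  -> 2 point(s)
  x = 8: RHS = 11, y in [7, 12]  -> 2 point(s)
  x = 9: RHS = 4, y in [2, 17]  -> 2 point(s)
  x = 11: RHS = 6, y in [5, 14]  -> 2 point(s)
  x = 13: RHS = 6, y in [5, 14]  -> 2 point(s)
  x = 14: RHS = 6, y in [5, 14]  -> 2 point(s)
  x = 16: RHS = 17, y in [6, 13]  -> 2 point(s)
Affine points: 21. Add the point at infinity: total = 22.

#E(F_19) = 22


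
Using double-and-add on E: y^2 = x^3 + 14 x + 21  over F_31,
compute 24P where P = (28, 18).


k = 24 = 11000_2 (binary, LSB first: 00011)
Double-and-add from P = (28, 18):
  bit 0 = 0: acc unchanged = O
  bit 1 = 0: acc unchanged = O
  bit 2 = 0: acc unchanged = O
  bit 3 = 1: acc = O + (1, 25) = (1, 25)
  bit 4 = 1: acc = (1, 25) + (14, 27) = (3, 20)

24P = (3, 20)


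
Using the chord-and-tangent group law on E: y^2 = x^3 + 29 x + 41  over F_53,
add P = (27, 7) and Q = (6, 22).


P != Q, so use the chord formula.
s = (y2 - y1) / (x2 - x1) = (15) / (32) mod 53 = 22
x3 = s^2 - x1 - x2 mod 53 = 22^2 - 27 - 6 = 27
y3 = s (x1 - x3) - y1 mod 53 = 22 * (27 - 27) - 7 = 46

P + Q = (27, 46)


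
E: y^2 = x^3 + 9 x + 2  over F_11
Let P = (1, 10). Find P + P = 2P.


Doubling: s = (3 x1^2 + a) / (2 y1)
s = (3*1^2 + 9) / (2*10) mod 11 = 5
x3 = s^2 - 2 x1 mod 11 = 5^2 - 2*1 = 1
y3 = s (x1 - x3) - y1 mod 11 = 5 * (1 - 1) - 10 = 1

2P = (1, 1)


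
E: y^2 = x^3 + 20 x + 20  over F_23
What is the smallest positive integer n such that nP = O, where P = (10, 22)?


Compute successive multiples of P until we hit O:
  1P = (10, 22)
  2P = (4, 7)
  3P = (21, 8)
  4P = (17, 12)
  5P = (14, 10)
  6P = (8, 18)
  7P = (9, 3)
  8P = (20, 18)
  ... (continuing to 23P)
  23P = O

ord(P) = 23


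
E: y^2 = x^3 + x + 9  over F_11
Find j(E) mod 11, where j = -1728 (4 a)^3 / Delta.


Delta = -16(4 a^3 + 27 b^2) mod 11 = 1
-1728 * (4 a)^3 = -1728 * (4*1)^3 mod 11 = 2
j = 2 * 1^(-1) mod 11 = 2

j = 2 (mod 11)


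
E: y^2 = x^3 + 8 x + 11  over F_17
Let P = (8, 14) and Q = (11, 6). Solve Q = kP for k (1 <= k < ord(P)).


Enumerate multiples of P until we hit Q = (11, 6):
  1P = (8, 14)
  2P = (9, 8)
  3P = (2, 1)
  4P = (15, 2)
  5P = (7, 11)
  6P = (11, 11)
  7P = (16, 11)
  8P = (12, 13)
  9P = (13, 0)
  10P = (12, 4)
  11P = (16, 6)
  12P = (11, 6)
Match found at i = 12.

k = 12


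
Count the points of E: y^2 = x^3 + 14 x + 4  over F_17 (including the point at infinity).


For each x in F_17, count y with y^2 = x^3 + 14 x + 4 mod 17:
  x = 0: RHS = 4, y in [2, 15]  -> 2 point(s)
  x = 1: RHS = 2, y in [6, 11]  -> 2 point(s)
  x = 6: RHS = 15, y in [7, 10]  -> 2 point(s)
  x = 8: RHS = 16, y in [4, 13]  -> 2 point(s)
  x = 9: RHS = 9, y in [3, 14]  -> 2 point(s)
  x = 12: RHS = 13, y in [8, 9]  -> 2 point(s)
  x = 15: RHS = 2, y in [6, 11]  -> 2 point(s)
Affine points: 14. Add the point at infinity: total = 15.

#E(F_17) = 15


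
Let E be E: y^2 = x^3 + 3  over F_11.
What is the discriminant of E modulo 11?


4 a^3 + 27 b^2 = 4*0^3 + 27*3^2 = 0 + 243 = 243
Delta = -16 * (243) = -3888
Delta mod 11 = 6

Delta = 6 (mod 11)


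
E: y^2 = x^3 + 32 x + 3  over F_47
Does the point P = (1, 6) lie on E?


Check whether y^2 = x^3 + 32 x + 3 (mod 47) for (x, y) = (1, 6).
LHS: y^2 = 6^2 mod 47 = 36
RHS: x^3 + 32 x + 3 = 1^3 + 32*1 + 3 mod 47 = 36
LHS = RHS

Yes, on the curve


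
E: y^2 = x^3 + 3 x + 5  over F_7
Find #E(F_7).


For each x in F_7, count y with y^2 = x^3 + 3 x + 5 mod 7:
  x = 1: RHS = 2, y in [3, 4]  -> 2 point(s)
  x = 4: RHS = 4, y in [2, 5]  -> 2 point(s)
  x = 6: RHS = 1, y in [1, 6]  -> 2 point(s)
Affine points: 6. Add the point at infinity: total = 7.

#E(F_7) = 7


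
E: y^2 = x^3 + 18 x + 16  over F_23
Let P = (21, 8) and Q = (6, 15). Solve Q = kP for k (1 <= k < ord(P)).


Enumerate multiples of P until we hit Q = (6, 15):
  1P = (21, 8)
  2P = (5, 22)
  3P = (1, 9)
  4P = (19, 8)
  5P = (6, 15)
Match found at i = 5.

k = 5


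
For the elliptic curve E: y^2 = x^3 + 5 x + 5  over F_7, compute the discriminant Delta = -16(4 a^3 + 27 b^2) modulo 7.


4 a^3 + 27 b^2 = 4*5^3 + 27*5^2 = 500 + 675 = 1175
Delta = -16 * (1175) = -18800
Delta mod 7 = 2

Delta = 2 (mod 7)


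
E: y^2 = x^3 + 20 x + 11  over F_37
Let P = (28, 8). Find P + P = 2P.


Doubling: s = (3 x1^2 + a) / (2 y1)
s = (3*28^2 + 20) / (2*8) mod 37 = 28
x3 = s^2 - 2 x1 mod 37 = 28^2 - 2*28 = 25
y3 = s (x1 - x3) - y1 mod 37 = 28 * (28 - 25) - 8 = 2

2P = (25, 2)


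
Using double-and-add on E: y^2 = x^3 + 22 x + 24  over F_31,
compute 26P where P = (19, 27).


k = 26 = 11010_2 (binary, LSB first: 01011)
Double-and-add from P = (19, 27):
  bit 0 = 0: acc unchanged = O
  bit 1 = 1: acc = O + (7, 5) = (7, 5)
  bit 2 = 0: acc unchanged = (7, 5)
  bit 3 = 1: acc = (7, 5) + (11, 4) = (15, 28)
  bit 4 = 1: acc = (15, 28) + (16, 15) = (14, 21)

26P = (14, 21)


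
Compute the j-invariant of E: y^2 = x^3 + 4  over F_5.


Delta = -16(4 a^3 + 27 b^2) mod 5 = 3
-1728 * (4 a)^3 = -1728 * (4*0)^3 mod 5 = 0
j = 0 * 3^(-1) mod 5 = 0

j = 0 (mod 5)


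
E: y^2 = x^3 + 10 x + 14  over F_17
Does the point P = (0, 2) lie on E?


Check whether y^2 = x^3 + 10 x + 14 (mod 17) for (x, y) = (0, 2).
LHS: y^2 = 2^2 mod 17 = 4
RHS: x^3 + 10 x + 14 = 0^3 + 10*0 + 14 mod 17 = 14
LHS != RHS

No, not on the curve


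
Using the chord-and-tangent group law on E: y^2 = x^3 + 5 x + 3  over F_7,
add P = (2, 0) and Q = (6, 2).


P != Q, so use the chord formula.
s = (y2 - y1) / (x2 - x1) = (2) / (4) mod 7 = 4
x3 = s^2 - x1 - x2 mod 7 = 4^2 - 2 - 6 = 1
y3 = s (x1 - x3) - y1 mod 7 = 4 * (2 - 1) - 0 = 4

P + Q = (1, 4)


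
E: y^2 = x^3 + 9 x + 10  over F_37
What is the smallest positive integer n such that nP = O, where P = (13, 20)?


Compute successive multiples of P until we hit O:
  1P = (13, 20)
  2P = (32, 5)
  3P = (4, 6)
  4P = (11, 16)
  5P = (17, 9)
  6P = (3, 8)
  7P = (18, 11)
  8P = (27, 20)
  ... (continuing to 48P)
  48P = O

ord(P) = 48


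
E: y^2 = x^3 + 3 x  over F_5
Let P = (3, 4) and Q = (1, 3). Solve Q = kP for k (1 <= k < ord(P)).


Enumerate multiples of P until we hit Q = (1, 3):
  1P = (3, 4)
  2P = (4, 1)
  3P = (2, 3)
  4P = (1, 3)
Match found at i = 4.

k = 4


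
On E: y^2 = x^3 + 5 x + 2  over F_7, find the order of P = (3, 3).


Compute successive multiples of P until we hit O:
  1P = (3, 3)
  2P = (3, 4)
  3P = O

ord(P) = 3


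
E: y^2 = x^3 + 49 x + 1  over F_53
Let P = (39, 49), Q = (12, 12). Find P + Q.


P != Q, so use the chord formula.
s = (y2 - y1) / (x2 - x1) = (16) / (26) mod 53 = 21
x3 = s^2 - x1 - x2 mod 53 = 21^2 - 39 - 12 = 19
y3 = s (x1 - x3) - y1 mod 53 = 21 * (39 - 19) - 49 = 0

P + Q = (19, 0)


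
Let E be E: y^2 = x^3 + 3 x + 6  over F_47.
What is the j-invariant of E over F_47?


Delta = -16(4 a^3 + 27 b^2) mod 47 = 16
-1728 * (4 a)^3 = -1728 * (4*3)^3 mod 47 = 20
j = 20 * 16^(-1) mod 47 = 13

j = 13 (mod 47)


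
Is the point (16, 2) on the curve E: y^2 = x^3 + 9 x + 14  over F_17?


Check whether y^2 = x^3 + 9 x + 14 (mod 17) for (x, y) = (16, 2).
LHS: y^2 = 2^2 mod 17 = 4
RHS: x^3 + 9 x + 14 = 16^3 + 9*16 + 14 mod 17 = 4
LHS = RHS

Yes, on the curve


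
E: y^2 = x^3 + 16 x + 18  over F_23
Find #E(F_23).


For each x in F_23, count y with y^2 = x^3 + 16 x + 18 mod 23:
  x = 0: RHS = 18, y in [8, 15]  -> 2 point(s)
  x = 1: RHS = 12, y in [9, 14]  -> 2 point(s)
  x = 2: RHS = 12, y in [9, 14]  -> 2 point(s)
  x = 3: RHS = 1, y in [1, 22]  -> 2 point(s)
  x = 4: RHS = 8, y in [10, 13]  -> 2 point(s)
  x = 5: RHS = 16, y in [4, 19]  -> 2 point(s)
  x = 6: RHS = 8, y in [10, 13]  -> 2 point(s)
  x = 7: RHS = 13, y in [6, 17]  -> 2 point(s)
  x = 12: RHS = 6, y in [11, 12]  -> 2 point(s)
  x = 13: RHS = 8, y in [10, 13]  -> 2 point(s)
  x = 16: RHS = 0, y in [0]  -> 1 point(s)
  x = 20: RHS = 12, y in [9, 14]  -> 2 point(s)
  x = 21: RHS = 1, y in [1, 22]  -> 2 point(s)
  x = 22: RHS = 1, y in [1, 22]  -> 2 point(s)
Affine points: 27. Add the point at infinity: total = 28.

#E(F_23) = 28


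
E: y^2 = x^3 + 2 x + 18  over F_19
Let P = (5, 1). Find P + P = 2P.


Doubling: s = (3 x1^2 + a) / (2 y1)
s = (3*5^2 + 2) / (2*1) mod 19 = 10
x3 = s^2 - 2 x1 mod 19 = 10^2 - 2*5 = 14
y3 = s (x1 - x3) - y1 mod 19 = 10 * (5 - 14) - 1 = 4

2P = (14, 4)


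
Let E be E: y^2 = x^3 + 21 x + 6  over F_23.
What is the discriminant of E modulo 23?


4 a^3 + 27 b^2 = 4*21^3 + 27*6^2 = 37044 + 972 = 38016
Delta = -16 * (38016) = -608256
Delta mod 23 = 2

Delta = 2 (mod 23)


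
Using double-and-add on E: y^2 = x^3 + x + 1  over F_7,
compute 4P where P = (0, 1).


k = 4 = 100_2 (binary, LSB first: 001)
Double-and-add from P = (0, 1):
  bit 0 = 0: acc unchanged = O
  bit 1 = 0: acc unchanged = O
  bit 2 = 1: acc = O + (0, 6) = (0, 6)

4P = (0, 6)


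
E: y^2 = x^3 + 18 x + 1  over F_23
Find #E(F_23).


For each x in F_23, count y with y^2 = x^3 + 18 x + 1 mod 23:
  x = 0: RHS = 1, y in [1, 22]  -> 2 point(s)
  x = 3: RHS = 13, y in [6, 17]  -> 2 point(s)
  x = 5: RHS = 9, y in [3, 20]  -> 2 point(s)
  x = 6: RHS = 3, y in [7, 16]  -> 2 point(s)
  x = 8: RHS = 13, y in [6, 17]  -> 2 point(s)
  x = 9: RHS = 18, y in [8, 15]  -> 2 point(s)
  x = 10: RHS = 8, y in [10, 13]  -> 2 point(s)
  x = 11: RHS = 12, y in [9, 14]  -> 2 point(s)
  x = 12: RHS = 13, y in [6, 17]  -> 2 point(s)
  x = 15: RHS = 12, y in [9, 14]  -> 2 point(s)
  x = 18: RHS = 16, y in [4, 19]  -> 2 point(s)
  x = 19: RHS = 3, y in [7, 16]  -> 2 point(s)
  x = 20: RHS = 12, y in [9, 14]  -> 2 point(s)
  x = 21: RHS = 3, y in [7, 16]  -> 2 point(s)
Affine points: 28. Add the point at infinity: total = 29.

#E(F_23) = 29


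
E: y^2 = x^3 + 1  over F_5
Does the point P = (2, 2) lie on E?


Check whether y^2 = x^3 + 0 x + 1 (mod 5) for (x, y) = (2, 2).
LHS: y^2 = 2^2 mod 5 = 4
RHS: x^3 + 0 x + 1 = 2^3 + 0*2 + 1 mod 5 = 4
LHS = RHS

Yes, on the curve


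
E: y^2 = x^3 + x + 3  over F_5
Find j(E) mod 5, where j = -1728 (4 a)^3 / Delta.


Delta = -16(4 a^3 + 27 b^2) mod 5 = 3
-1728 * (4 a)^3 = -1728 * (4*1)^3 mod 5 = 3
j = 3 * 3^(-1) mod 5 = 1

j = 1 (mod 5)


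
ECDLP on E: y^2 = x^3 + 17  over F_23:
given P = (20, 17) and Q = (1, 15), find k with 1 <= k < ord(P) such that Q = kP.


Enumerate multiples of P until we hit Q = (1, 15):
  1P = (20, 17)
  2P = (1, 15)
Match found at i = 2.

k = 2


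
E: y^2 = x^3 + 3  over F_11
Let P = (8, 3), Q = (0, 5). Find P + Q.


P != Q, so use the chord formula.
s = (y2 - y1) / (x2 - x1) = (2) / (3) mod 11 = 8
x3 = s^2 - x1 - x2 mod 11 = 8^2 - 8 - 0 = 1
y3 = s (x1 - x3) - y1 mod 11 = 8 * (8 - 1) - 3 = 9

P + Q = (1, 9)


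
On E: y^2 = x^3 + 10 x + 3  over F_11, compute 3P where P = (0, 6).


k = 3 = 11_2 (binary, LSB first: 11)
Double-and-add from P = (0, 6):
  bit 0 = 1: acc = O + (0, 6) = (0, 6)
  bit 1 = 1: acc = (0, 6) + (1, 6) = (10, 5)

3P = (10, 5)


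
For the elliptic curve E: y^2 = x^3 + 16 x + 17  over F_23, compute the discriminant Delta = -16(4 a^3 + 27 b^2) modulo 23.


4 a^3 + 27 b^2 = 4*16^3 + 27*17^2 = 16384 + 7803 = 24187
Delta = -16 * (24187) = -386992
Delta mod 23 = 6

Delta = 6 (mod 23)


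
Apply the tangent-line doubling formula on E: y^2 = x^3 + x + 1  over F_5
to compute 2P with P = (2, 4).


Doubling: s = (3 x1^2 + a) / (2 y1)
s = (3*2^2 + 1) / (2*4) mod 5 = 1
x3 = s^2 - 2 x1 mod 5 = 1^2 - 2*2 = 2
y3 = s (x1 - x3) - y1 mod 5 = 1 * (2 - 2) - 4 = 1

2P = (2, 1)


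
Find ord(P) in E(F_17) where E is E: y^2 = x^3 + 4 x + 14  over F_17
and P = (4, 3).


Compute successive multiples of P until we hit O:
  1P = (4, 3)
  2P = (1, 6)
  3P = (13, 6)
  4P = (2, 9)
  5P = (3, 11)
  6P = (6, 13)
  7P = (15, 10)
  8P = (14, 3)
  ... (continuing to 20P)
  20P = O

ord(P) = 20


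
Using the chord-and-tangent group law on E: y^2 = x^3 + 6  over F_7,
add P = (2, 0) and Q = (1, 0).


P != Q, so use the chord formula.
s = (y2 - y1) / (x2 - x1) = (0) / (6) mod 7 = 0
x3 = s^2 - x1 - x2 mod 7 = 0^2 - 2 - 1 = 4
y3 = s (x1 - x3) - y1 mod 7 = 0 * (2 - 4) - 0 = 0

P + Q = (4, 0)


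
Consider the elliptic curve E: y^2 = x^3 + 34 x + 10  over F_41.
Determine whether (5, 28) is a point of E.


Check whether y^2 = x^3 + 34 x + 10 (mod 41) for (x, y) = (5, 28).
LHS: y^2 = 28^2 mod 41 = 5
RHS: x^3 + 34 x + 10 = 5^3 + 34*5 + 10 mod 41 = 18
LHS != RHS

No, not on the curve


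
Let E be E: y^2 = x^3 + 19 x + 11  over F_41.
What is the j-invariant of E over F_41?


Delta = -16(4 a^3 + 27 b^2) mod 41 = 14
-1728 * (4 a)^3 = -1728 * (4*19)^3 mod 41 = 25
j = 25 * 14^(-1) mod 41 = 34

j = 34 (mod 41)


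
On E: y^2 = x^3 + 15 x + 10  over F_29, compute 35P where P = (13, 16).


k = 35 = 100011_2 (binary, LSB first: 110001)
Double-and-add from P = (13, 16):
  bit 0 = 1: acc = O + (13, 16) = (13, 16)
  bit 1 = 1: acc = (13, 16) + (3, 13) = (7, 9)
  bit 2 = 0: acc unchanged = (7, 9)
  bit 3 = 0: acc unchanged = (7, 9)
  bit 4 = 0: acc unchanged = (7, 9)
  bit 5 = 1: acc = (7, 9) + (26, 24) = (20, 25)

35P = (20, 25)


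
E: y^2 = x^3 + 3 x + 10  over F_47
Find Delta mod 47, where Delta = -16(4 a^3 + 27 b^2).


4 a^3 + 27 b^2 = 4*3^3 + 27*10^2 = 108 + 2700 = 2808
Delta = -16 * (2808) = -44928
Delta mod 47 = 4

Delta = 4 (mod 47)


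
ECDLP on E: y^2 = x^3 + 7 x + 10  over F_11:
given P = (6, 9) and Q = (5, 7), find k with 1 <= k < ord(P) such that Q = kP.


Enumerate multiples of P until we hit Q = (5, 7):
  1P = (6, 9)
  2P = (4, 5)
  3P = (5, 4)
  4P = (3, 6)
  5P = (3, 5)
  6P = (5, 7)
Match found at i = 6.

k = 6


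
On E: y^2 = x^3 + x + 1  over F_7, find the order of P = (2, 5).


Compute successive multiples of P until we hit O:
  1P = (2, 5)
  2P = (0, 6)
  3P = (0, 1)
  4P = (2, 2)
  5P = O

ord(P) = 5


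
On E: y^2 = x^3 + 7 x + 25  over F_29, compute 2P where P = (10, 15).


Doubling: s = (3 x1^2 + a) / (2 y1)
s = (3*10^2 + 7) / (2*15) mod 29 = 17
x3 = s^2 - 2 x1 mod 29 = 17^2 - 2*10 = 8
y3 = s (x1 - x3) - y1 mod 29 = 17 * (10 - 8) - 15 = 19

2P = (8, 19)


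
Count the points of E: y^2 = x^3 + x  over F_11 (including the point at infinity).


For each x in F_11, count y with y^2 = x^3 + 1 x + 0 mod 11:
  x = 0: RHS = 0, y in [0]  -> 1 point(s)
  x = 5: RHS = 9, y in [3, 8]  -> 2 point(s)
  x = 7: RHS = 9, y in [3, 8]  -> 2 point(s)
  x = 8: RHS = 3, y in [5, 6]  -> 2 point(s)
  x = 9: RHS = 1, y in [1, 10]  -> 2 point(s)
  x = 10: RHS = 9, y in [3, 8]  -> 2 point(s)
Affine points: 11. Add the point at infinity: total = 12.

#E(F_11) = 12


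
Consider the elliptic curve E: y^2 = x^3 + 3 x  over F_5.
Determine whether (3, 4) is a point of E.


Check whether y^2 = x^3 + 3 x + 0 (mod 5) for (x, y) = (3, 4).
LHS: y^2 = 4^2 mod 5 = 1
RHS: x^3 + 3 x + 0 = 3^3 + 3*3 + 0 mod 5 = 1
LHS = RHS

Yes, on the curve


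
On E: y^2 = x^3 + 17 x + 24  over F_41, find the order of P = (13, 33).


Compute successive multiples of P until we hit O:
  1P = (13, 33)
  2P = (19, 20)
  3P = (8, 4)
  4P = (11, 36)
  5P = (9, 2)
  6P = (15, 13)
  7P = (31, 24)
  8P = (28, 36)
  ... (continuing to 42P)
  42P = O

ord(P) = 42


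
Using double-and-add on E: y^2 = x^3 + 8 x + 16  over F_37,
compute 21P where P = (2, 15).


k = 21 = 10101_2 (binary, LSB first: 10101)
Double-and-add from P = (2, 15):
  bit 0 = 1: acc = O + (2, 15) = (2, 15)
  bit 1 = 0: acc unchanged = (2, 15)
  bit 2 = 1: acc = (2, 15) + (4, 1) = (6, 13)
  bit 3 = 0: acc unchanged = (6, 13)
  bit 4 = 1: acc = (6, 13) + (5, 25) = (22, 31)

21P = (22, 31)


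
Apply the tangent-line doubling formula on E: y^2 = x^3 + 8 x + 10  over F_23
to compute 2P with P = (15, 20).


Doubling: s = (3 x1^2 + a) / (2 y1)
s = (3*15^2 + 8) / (2*20) mod 23 = 5
x3 = s^2 - 2 x1 mod 23 = 5^2 - 2*15 = 18
y3 = s (x1 - x3) - y1 mod 23 = 5 * (15 - 18) - 20 = 11

2P = (18, 11)


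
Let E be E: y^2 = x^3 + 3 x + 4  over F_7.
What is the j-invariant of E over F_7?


Delta = -16(4 a^3 + 27 b^2) mod 7 = 5
-1728 * (4 a)^3 = -1728 * (4*3)^3 mod 7 = 6
j = 6 * 5^(-1) mod 7 = 4

j = 4 (mod 7)


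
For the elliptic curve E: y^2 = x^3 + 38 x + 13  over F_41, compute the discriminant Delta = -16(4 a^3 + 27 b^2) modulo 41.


4 a^3 + 27 b^2 = 4*38^3 + 27*13^2 = 219488 + 4563 = 224051
Delta = -16 * (224051) = -3584816
Delta mod 41 = 19

Delta = 19 (mod 41)


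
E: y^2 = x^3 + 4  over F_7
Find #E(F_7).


For each x in F_7, count y with y^2 = x^3 + 0 x + 4 mod 7:
  x = 0: RHS = 4, y in [2, 5]  -> 2 point(s)
Affine points: 2. Add the point at infinity: total = 3.

#E(F_7) = 3


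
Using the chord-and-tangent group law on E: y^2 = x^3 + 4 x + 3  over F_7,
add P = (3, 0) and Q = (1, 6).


P != Q, so use the chord formula.
s = (y2 - y1) / (x2 - x1) = (6) / (5) mod 7 = 4
x3 = s^2 - x1 - x2 mod 7 = 4^2 - 3 - 1 = 5
y3 = s (x1 - x3) - y1 mod 7 = 4 * (3 - 5) - 0 = 6

P + Q = (5, 6)


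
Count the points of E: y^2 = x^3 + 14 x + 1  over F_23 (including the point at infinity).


For each x in F_23, count y with y^2 = x^3 + 14 x + 1 mod 23:
  x = 0: RHS = 1, y in [1, 22]  -> 2 point(s)
  x = 1: RHS = 16, y in [4, 19]  -> 2 point(s)
  x = 3: RHS = 1, y in [1, 22]  -> 2 point(s)
  x = 4: RHS = 6, y in [11, 12]  -> 2 point(s)
  x = 5: RHS = 12, y in [9, 14]  -> 2 point(s)
  x = 6: RHS = 2, y in [5, 18]  -> 2 point(s)
  x = 8: RHS = 4, y in [2, 21]  -> 2 point(s)
  x = 17: RHS = 0, y in [0]  -> 1 point(s)
  x = 18: RHS = 13, y in [6, 17]  -> 2 point(s)
  x = 20: RHS = 1, y in [1, 22]  -> 2 point(s)
  x = 22: RHS = 9, y in [3, 20]  -> 2 point(s)
Affine points: 21. Add the point at infinity: total = 22.

#E(F_23) = 22


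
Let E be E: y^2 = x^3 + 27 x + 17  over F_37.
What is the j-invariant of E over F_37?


Delta = -16(4 a^3 + 27 b^2) mod 37 = 17
-1728 * (4 a)^3 = -1728 * (4*27)^3 mod 37 = 36
j = 36 * 17^(-1) mod 37 = 13

j = 13 (mod 37)


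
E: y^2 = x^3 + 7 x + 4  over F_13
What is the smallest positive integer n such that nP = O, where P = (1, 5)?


Compute successive multiples of P until we hit O:
  1P = (1, 5)
  2P = (12, 10)
  3P = (3, 0)
  4P = (12, 3)
  5P = (1, 8)
  6P = O

ord(P) = 6


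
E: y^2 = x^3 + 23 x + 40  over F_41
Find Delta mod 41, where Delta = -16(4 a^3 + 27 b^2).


4 a^3 + 27 b^2 = 4*23^3 + 27*40^2 = 48668 + 43200 = 91868
Delta = -16 * (91868) = -1469888
Delta mod 41 = 3

Delta = 3 (mod 41)


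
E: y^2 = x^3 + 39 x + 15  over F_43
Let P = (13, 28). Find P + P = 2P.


Doubling: s = (3 x1^2 + a) / (2 y1)
s = (3*13^2 + 39) / (2*28) mod 43 = 42
x3 = s^2 - 2 x1 mod 43 = 42^2 - 2*13 = 18
y3 = s (x1 - x3) - y1 mod 43 = 42 * (13 - 18) - 28 = 20

2P = (18, 20)


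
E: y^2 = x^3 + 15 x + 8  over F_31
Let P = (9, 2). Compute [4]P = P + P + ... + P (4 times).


k = 4 = 100_2 (binary, LSB first: 001)
Double-and-add from P = (9, 2):
  bit 0 = 0: acc unchanged = O
  bit 1 = 0: acc unchanged = O
  bit 2 = 1: acc = O + (9, 29) = (9, 29)

4P = (9, 29)


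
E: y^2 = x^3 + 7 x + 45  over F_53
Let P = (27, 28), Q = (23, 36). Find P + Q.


P != Q, so use the chord formula.
s = (y2 - y1) / (x2 - x1) = (8) / (49) mod 53 = 51
x3 = s^2 - x1 - x2 mod 53 = 51^2 - 27 - 23 = 7
y3 = s (x1 - x3) - y1 mod 53 = 51 * (27 - 7) - 28 = 38

P + Q = (7, 38)


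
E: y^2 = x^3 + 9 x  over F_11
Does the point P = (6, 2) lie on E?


Check whether y^2 = x^3 + 9 x + 0 (mod 11) for (x, y) = (6, 2).
LHS: y^2 = 2^2 mod 11 = 4
RHS: x^3 + 9 x + 0 = 6^3 + 9*6 + 0 mod 11 = 6
LHS != RHS

No, not on the curve


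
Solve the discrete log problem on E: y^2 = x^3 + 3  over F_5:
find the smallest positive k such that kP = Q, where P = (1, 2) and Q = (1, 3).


Enumerate multiples of P until we hit Q = (1, 3):
  1P = (1, 2)
  2P = (2, 1)
  3P = (3, 0)
  4P = (2, 4)
  5P = (1, 3)
Match found at i = 5.

k = 5


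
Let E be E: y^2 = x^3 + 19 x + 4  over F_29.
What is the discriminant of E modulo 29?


4 a^3 + 27 b^2 = 4*19^3 + 27*4^2 = 27436 + 432 = 27868
Delta = -16 * (27868) = -445888
Delta mod 29 = 16

Delta = 16 (mod 29)


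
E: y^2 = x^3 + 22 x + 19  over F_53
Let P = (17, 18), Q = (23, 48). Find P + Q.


P != Q, so use the chord formula.
s = (y2 - y1) / (x2 - x1) = (30) / (6) mod 53 = 5
x3 = s^2 - x1 - x2 mod 53 = 5^2 - 17 - 23 = 38
y3 = s (x1 - x3) - y1 mod 53 = 5 * (17 - 38) - 18 = 36

P + Q = (38, 36)


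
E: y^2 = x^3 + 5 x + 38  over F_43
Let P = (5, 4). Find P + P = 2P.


Doubling: s = (3 x1^2 + a) / (2 y1)
s = (3*5^2 + 5) / (2*4) mod 43 = 10
x3 = s^2 - 2 x1 mod 43 = 10^2 - 2*5 = 4
y3 = s (x1 - x3) - y1 mod 43 = 10 * (5 - 4) - 4 = 6

2P = (4, 6)


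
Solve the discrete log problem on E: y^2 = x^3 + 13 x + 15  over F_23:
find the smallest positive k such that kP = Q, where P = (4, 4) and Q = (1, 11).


Enumerate multiples of P until we hit Q = (1, 11):
  1P = (4, 4)
  2P = (16, 8)
  3P = (21, 21)
  4P = (22, 1)
  5P = (13, 9)
  6P = (10, 8)
  7P = (12, 6)
  8P = (20, 15)
  9P = (1, 11)
Match found at i = 9.

k = 9


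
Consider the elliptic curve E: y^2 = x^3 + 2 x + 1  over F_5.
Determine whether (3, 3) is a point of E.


Check whether y^2 = x^3 + 2 x + 1 (mod 5) for (x, y) = (3, 3).
LHS: y^2 = 3^2 mod 5 = 4
RHS: x^3 + 2 x + 1 = 3^3 + 2*3 + 1 mod 5 = 4
LHS = RHS

Yes, on the curve


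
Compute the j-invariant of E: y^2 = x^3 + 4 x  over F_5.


Delta = -16(4 a^3 + 27 b^2) mod 5 = 4
-1728 * (4 a)^3 = -1728 * (4*4)^3 mod 5 = 2
j = 2 * 4^(-1) mod 5 = 3

j = 3 (mod 5)


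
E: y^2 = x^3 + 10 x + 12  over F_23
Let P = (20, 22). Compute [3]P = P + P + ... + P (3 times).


k = 3 = 11_2 (binary, LSB first: 11)
Double-and-add from P = (20, 22):
  bit 0 = 1: acc = O + (20, 22) = (20, 22)
  bit 1 = 1: acc = (20, 22) + (9, 16) = (0, 14)

3P = (0, 14)


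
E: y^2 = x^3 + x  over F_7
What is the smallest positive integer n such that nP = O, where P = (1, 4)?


Compute successive multiples of P until we hit O:
  1P = (1, 4)
  2P = (0, 0)
  3P = (1, 3)
  4P = O

ord(P) = 4


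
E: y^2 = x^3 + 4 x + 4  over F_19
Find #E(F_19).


For each x in F_19, count y with y^2 = x^3 + 4 x + 4 mod 19:
  x = 0: RHS = 4, y in [2, 17]  -> 2 point(s)
  x = 1: RHS = 9, y in [3, 16]  -> 2 point(s)
  x = 2: RHS = 1, y in [1, 18]  -> 2 point(s)
  x = 3: RHS = 5, y in [9, 10]  -> 2 point(s)
  x = 5: RHS = 16, y in [4, 15]  -> 2 point(s)
  x = 6: RHS = 16, y in [4, 15]  -> 2 point(s)
  x = 8: RHS = 16, y in [4, 15]  -> 2 point(s)
  x = 9: RHS = 9, y in [3, 16]  -> 2 point(s)
  x = 11: RHS = 11, y in [7, 12]  -> 2 point(s)
  x = 13: RHS = 11, y in [7, 12]  -> 2 point(s)
  x = 14: RHS = 11, y in [7, 12]  -> 2 point(s)
  x = 15: RHS = 0, y in [0]  -> 1 point(s)
  x = 17: RHS = 7, y in [8, 11]  -> 2 point(s)
Affine points: 25. Add the point at infinity: total = 26.

#E(F_19) = 26


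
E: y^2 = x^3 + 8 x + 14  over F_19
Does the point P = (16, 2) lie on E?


Check whether y^2 = x^3 + 8 x + 14 (mod 19) for (x, y) = (16, 2).
LHS: y^2 = 2^2 mod 19 = 4
RHS: x^3 + 8 x + 14 = 16^3 + 8*16 + 14 mod 19 = 1
LHS != RHS

No, not on the curve


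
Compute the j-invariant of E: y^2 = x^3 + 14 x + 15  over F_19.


Delta = -16(4 a^3 + 27 b^2) mod 19 = 5
-1728 * (4 a)^3 = -1728 * (4*14)^3 mod 19 = 18
j = 18 * 5^(-1) mod 19 = 15

j = 15 (mod 19)


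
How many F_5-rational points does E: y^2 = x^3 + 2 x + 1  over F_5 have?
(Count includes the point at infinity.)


For each x in F_5, count y with y^2 = x^3 + 2 x + 1 mod 5:
  x = 0: RHS = 1, y in [1, 4]  -> 2 point(s)
  x = 1: RHS = 4, y in [2, 3]  -> 2 point(s)
  x = 3: RHS = 4, y in [2, 3]  -> 2 point(s)
Affine points: 6. Add the point at infinity: total = 7.

#E(F_5) = 7


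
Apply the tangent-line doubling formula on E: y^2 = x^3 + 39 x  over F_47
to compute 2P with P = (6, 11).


Doubling: s = (3 x1^2 + a) / (2 y1)
s = (3*6^2 + 39) / (2*11) mod 47 = 43
x3 = s^2 - 2 x1 mod 47 = 43^2 - 2*6 = 4
y3 = s (x1 - x3) - y1 mod 47 = 43 * (6 - 4) - 11 = 28

2P = (4, 28)


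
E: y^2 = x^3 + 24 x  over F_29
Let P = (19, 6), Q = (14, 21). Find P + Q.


P != Q, so use the chord formula.
s = (y2 - y1) / (x2 - x1) = (15) / (24) mod 29 = 26
x3 = s^2 - x1 - x2 mod 29 = 26^2 - 19 - 14 = 5
y3 = s (x1 - x3) - y1 mod 29 = 26 * (19 - 5) - 6 = 10

P + Q = (5, 10)


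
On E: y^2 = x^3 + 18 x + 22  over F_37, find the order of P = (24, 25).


Compute successive multiples of P until we hit O:
  1P = (24, 25)
  2P = (16, 22)
  3P = (22, 22)
  4P = (21, 35)
  5P = (36, 15)
  6P = (26, 26)
  7P = (15, 35)
  8P = (7, 26)
  ... (continuing to 39P)
  39P = O

ord(P) = 39


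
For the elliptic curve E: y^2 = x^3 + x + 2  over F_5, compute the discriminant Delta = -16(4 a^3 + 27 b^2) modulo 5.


4 a^3 + 27 b^2 = 4*1^3 + 27*2^2 = 4 + 108 = 112
Delta = -16 * (112) = -1792
Delta mod 5 = 3

Delta = 3 (mod 5)


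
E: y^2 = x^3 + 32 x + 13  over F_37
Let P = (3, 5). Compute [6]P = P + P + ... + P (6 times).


k = 6 = 110_2 (binary, LSB first: 011)
Double-and-add from P = (3, 5):
  bit 0 = 0: acc unchanged = O
  bit 1 = 1: acc = O + (24, 8) = (24, 8)
  bit 2 = 1: acc = (24, 8) + (27, 32) = (13, 6)

6P = (13, 6)


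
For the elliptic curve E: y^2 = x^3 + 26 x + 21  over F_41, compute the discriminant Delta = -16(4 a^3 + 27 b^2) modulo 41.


4 a^3 + 27 b^2 = 4*26^3 + 27*21^2 = 70304 + 11907 = 82211
Delta = -16 * (82211) = -1315376
Delta mod 41 = 27

Delta = 27 (mod 41)


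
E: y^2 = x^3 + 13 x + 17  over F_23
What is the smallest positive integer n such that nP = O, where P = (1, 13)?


Compute successive multiples of P until we hit O:
  1P = (1, 13)
  2P = (6, 14)
  3P = (5, 0)
  4P = (6, 9)
  5P = (1, 10)
  6P = O

ord(P) = 6


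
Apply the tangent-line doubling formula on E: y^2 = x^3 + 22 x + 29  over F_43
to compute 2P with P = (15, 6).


Doubling: s = (3 x1^2 + a) / (2 y1)
s = (3*15^2 + 22) / (2*6) mod 43 = 33
x3 = s^2 - 2 x1 mod 43 = 33^2 - 2*15 = 27
y3 = s (x1 - x3) - y1 mod 43 = 33 * (15 - 27) - 6 = 28

2P = (27, 28)


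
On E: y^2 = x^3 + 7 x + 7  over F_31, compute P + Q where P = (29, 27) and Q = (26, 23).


P != Q, so use the chord formula.
s = (y2 - y1) / (x2 - x1) = (27) / (28) mod 31 = 22
x3 = s^2 - x1 - x2 mod 31 = 22^2 - 29 - 26 = 26
y3 = s (x1 - x3) - y1 mod 31 = 22 * (29 - 26) - 27 = 8

P + Q = (26, 8)


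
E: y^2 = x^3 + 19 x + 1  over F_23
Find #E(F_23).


For each x in F_23, count y with y^2 = x^3 + 19 x + 1 mod 23:
  x = 0: RHS = 1, y in [1, 22]  -> 2 point(s)
  x = 2: RHS = 1, y in [1, 22]  -> 2 point(s)
  x = 3: RHS = 16, y in [4, 19]  -> 2 point(s)
  x = 4: RHS = 3, y in [7, 16]  -> 2 point(s)
  x = 6: RHS = 9, y in [3, 20]  -> 2 point(s)
  x = 9: RHS = 4, y in [2, 21]  -> 2 point(s)
  x = 10: RHS = 18, y in [8, 15]  -> 2 point(s)
  x = 11: RHS = 0, y in [0]  -> 1 point(s)
  x = 12: RHS = 2, y in [5, 18]  -> 2 point(s)
  x = 15: RHS = 4, y in [2, 21]  -> 2 point(s)
  x = 16: RHS = 8, y in [10, 13]  -> 2 point(s)
  x = 17: RHS = 16, y in [4, 19]  -> 2 point(s)
  x = 20: RHS = 9, y in [3, 20]  -> 2 point(s)
  x = 21: RHS = 1, y in [1, 22]  -> 2 point(s)
  x = 22: RHS = 4, y in [2, 21]  -> 2 point(s)
Affine points: 29. Add the point at infinity: total = 30.

#E(F_23) = 30


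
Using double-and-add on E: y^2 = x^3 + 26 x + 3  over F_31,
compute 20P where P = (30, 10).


k = 20 = 10100_2 (binary, LSB first: 00101)
Double-and-add from P = (30, 10):
  bit 0 = 0: acc unchanged = O
  bit 1 = 0: acc unchanged = O
  bit 2 = 1: acc = O + (19, 3) = (19, 3)
  bit 3 = 0: acc unchanged = (19, 3)
  bit 4 = 1: acc = (19, 3) + (18, 17) = (4, 4)

20P = (4, 4)


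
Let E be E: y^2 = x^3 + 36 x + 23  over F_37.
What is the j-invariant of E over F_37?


Delta = -16(4 a^3 + 27 b^2) mod 37 = 11
-1728 * (4 a)^3 = -1728 * (4*36)^3 mod 37 = 36
j = 36 * 11^(-1) mod 37 = 10

j = 10 (mod 37)


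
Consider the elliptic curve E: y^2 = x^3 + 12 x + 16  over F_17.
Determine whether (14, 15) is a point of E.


Check whether y^2 = x^3 + 12 x + 16 (mod 17) for (x, y) = (14, 15).
LHS: y^2 = 15^2 mod 17 = 4
RHS: x^3 + 12 x + 16 = 14^3 + 12*14 + 16 mod 17 = 4
LHS = RHS

Yes, on the curve


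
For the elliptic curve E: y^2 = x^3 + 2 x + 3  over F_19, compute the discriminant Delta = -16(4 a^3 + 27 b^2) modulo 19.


4 a^3 + 27 b^2 = 4*2^3 + 27*3^2 = 32 + 243 = 275
Delta = -16 * (275) = -4400
Delta mod 19 = 8

Delta = 8 (mod 19)


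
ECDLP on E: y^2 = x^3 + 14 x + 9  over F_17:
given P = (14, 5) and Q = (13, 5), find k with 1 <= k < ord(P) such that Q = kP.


Enumerate multiples of P until we hit Q = (13, 5):
  1P = (14, 5)
  2P = (7, 5)
  3P = (13, 12)
  4P = (5, 0)
  5P = (13, 5)
Match found at i = 5.

k = 5


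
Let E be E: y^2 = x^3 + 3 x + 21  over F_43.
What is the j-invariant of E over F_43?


Delta = -16(4 a^3 + 27 b^2) mod 43 = 13
-1728 * (4 a)^3 = -1728 * (4*3)^3 mod 43 = 22
j = 22 * 13^(-1) mod 43 = 5

j = 5 (mod 43)


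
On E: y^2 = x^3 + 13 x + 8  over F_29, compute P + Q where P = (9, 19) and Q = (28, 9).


P != Q, so use the chord formula.
s = (y2 - y1) / (x2 - x1) = (19) / (19) mod 29 = 1
x3 = s^2 - x1 - x2 mod 29 = 1^2 - 9 - 28 = 22
y3 = s (x1 - x3) - y1 mod 29 = 1 * (9 - 22) - 19 = 26

P + Q = (22, 26)


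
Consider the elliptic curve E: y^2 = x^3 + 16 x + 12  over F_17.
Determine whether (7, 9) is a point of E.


Check whether y^2 = x^3 + 16 x + 12 (mod 17) for (x, y) = (7, 9).
LHS: y^2 = 9^2 mod 17 = 13
RHS: x^3 + 16 x + 12 = 7^3 + 16*7 + 12 mod 17 = 8
LHS != RHS

No, not on the curve


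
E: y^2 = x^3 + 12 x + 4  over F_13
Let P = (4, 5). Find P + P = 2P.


Doubling: s = (3 x1^2 + a) / (2 y1)
s = (3*4^2 + 12) / (2*5) mod 13 = 6
x3 = s^2 - 2 x1 mod 13 = 6^2 - 2*4 = 2
y3 = s (x1 - x3) - y1 mod 13 = 6 * (4 - 2) - 5 = 7

2P = (2, 7)


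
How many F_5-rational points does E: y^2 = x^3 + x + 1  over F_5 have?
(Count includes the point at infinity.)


For each x in F_5, count y with y^2 = x^3 + 1 x + 1 mod 5:
  x = 0: RHS = 1, y in [1, 4]  -> 2 point(s)
  x = 2: RHS = 1, y in [1, 4]  -> 2 point(s)
  x = 3: RHS = 1, y in [1, 4]  -> 2 point(s)
  x = 4: RHS = 4, y in [2, 3]  -> 2 point(s)
Affine points: 8. Add the point at infinity: total = 9.

#E(F_5) = 9


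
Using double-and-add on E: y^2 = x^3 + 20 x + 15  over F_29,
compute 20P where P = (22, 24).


k = 20 = 10100_2 (binary, LSB first: 00101)
Double-and-add from P = (22, 24):
  bit 0 = 0: acc unchanged = O
  bit 1 = 0: acc unchanged = O
  bit 2 = 1: acc = O + (24, 14) = (24, 14)
  bit 3 = 0: acc unchanged = (24, 14)
  bit 4 = 1: acc = (24, 14) + (2, 11) = (2, 18)

20P = (2, 18)


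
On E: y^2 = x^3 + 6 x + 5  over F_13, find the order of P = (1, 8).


Compute successive multiples of P until we hit O:
  1P = (1, 8)
  2P = (7, 0)
  3P = (1, 5)
  4P = O

ord(P) = 4


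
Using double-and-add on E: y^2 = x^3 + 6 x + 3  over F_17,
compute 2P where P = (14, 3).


k = 2 = 10_2 (binary, LSB first: 01)
Double-and-add from P = (14, 3):
  bit 0 = 0: acc unchanged = O
  bit 1 = 1: acc = O + (15, 0) = (15, 0)

2P = (15, 0)


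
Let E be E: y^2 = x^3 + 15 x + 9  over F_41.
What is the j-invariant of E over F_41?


Delta = -16(4 a^3 + 27 b^2) mod 41 = 10
-1728 * (4 a)^3 = -1728 * (4*15)^3 mod 41 = 10
j = 10 * 10^(-1) mod 41 = 1

j = 1 (mod 41)


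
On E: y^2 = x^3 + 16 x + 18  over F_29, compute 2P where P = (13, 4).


Doubling: s = (3 x1^2 + a) / (2 y1)
s = (3*13^2 + 16) / (2*4) mod 29 = 11
x3 = s^2 - 2 x1 mod 29 = 11^2 - 2*13 = 8
y3 = s (x1 - x3) - y1 mod 29 = 11 * (13 - 8) - 4 = 22

2P = (8, 22)


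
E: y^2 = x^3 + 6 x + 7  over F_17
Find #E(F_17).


For each x in F_17, count y with y^2 = x^3 + 6 x + 7 mod 17:
  x = 3: RHS = 1, y in [1, 16]  -> 2 point(s)
  x = 5: RHS = 9, y in [3, 14]  -> 2 point(s)
  x = 6: RHS = 4, y in [2, 15]  -> 2 point(s)
  x = 7: RHS = 1, y in [1, 16]  -> 2 point(s)
  x = 9: RHS = 8, y in [5, 12]  -> 2 point(s)
  x = 10: RHS = 13, y in [8, 9]  -> 2 point(s)
  x = 13: RHS = 4, y in [2, 15]  -> 2 point(s)
  x = 14: RHS = 13, y in [8, 9]  -> 2 point(s)
  x = 15: RHS = 4, y in [2, 15]  -> 2 point(s)
  x = 16: RHS = 0, y in [0]  -> 1 point(s)
Affine points: 19. Add the point at infinity: total = 20.

#E(F_17) = 20


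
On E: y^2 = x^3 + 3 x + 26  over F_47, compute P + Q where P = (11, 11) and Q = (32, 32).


P != Q, so use the chord formula.
s = (y2 - y1) / (x2 - x1) = (21) / (21) mod 47 = 1
x3 = s^2 - x1 - x2 mod 47 = 1^2 - 11 - 32 = 5
y3 = s (x1 - x3) - y1 mod 47 = 1 * (11 - 5) - 11 = 42

P + Q = (5, 42)


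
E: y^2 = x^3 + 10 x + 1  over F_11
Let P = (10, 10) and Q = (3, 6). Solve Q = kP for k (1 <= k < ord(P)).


Enumerate multiples of P until we hit Q = (3, 6):
  1P = (10, 10)
  2P = (3, 5)
  3P = (3, 6)
Match found at i = 3.

k = 3


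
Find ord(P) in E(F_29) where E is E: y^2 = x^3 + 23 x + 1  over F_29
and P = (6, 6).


Compute successive multiples of P until we hit O:
  1P = (6, 6)
  2P = (24, 15)
  3P = (21, 1)
  4P = (15, 26)
  5P = (9, 26)
  6P = (23, 16)
  7P = (16, 12)
  8P = (12, 2)
  ... (continuing to 35P)
  35P = O

ord(P) = 35


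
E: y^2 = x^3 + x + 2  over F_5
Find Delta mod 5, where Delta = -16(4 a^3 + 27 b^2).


4 a^3 + 27 b^2 = 4*1^3 + 27*2^2 = 4 + 108 = 112
Delta = -16 * (112) = -1792
Delta mod 5 = 3

Delta = 3 (mod 5)


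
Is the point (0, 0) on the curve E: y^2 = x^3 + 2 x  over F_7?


Check whether y^2 = x^3 + 2 x + 0 (mod 7) for (x, y) = (0, 0).
LHS: y^2 = 0^2 mod 7 = 0
RHS: x^3 + 2 x + 0 = 0^3 + 2*0 + 0 mod 7 = 0
LHS = RHS

Yes, on the curve


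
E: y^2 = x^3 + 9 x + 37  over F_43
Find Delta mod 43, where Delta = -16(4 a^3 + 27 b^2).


4 a^3 + 27 b^2 = 4*9^3 + 27*37^2 = 2916 + 36963 = 39879
Delta = -16 * (39879) = -638064
Delta mod 43 = 13

Delta = 13 (mod 43)


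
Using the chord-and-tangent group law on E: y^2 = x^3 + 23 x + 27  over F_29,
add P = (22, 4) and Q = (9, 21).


P != Q, so use the chord formula.
s = (y2 - y1) / (x2 - x1) = (17) / (16) mod 29 = 21
x3 = s^2 - x1 - x2 mod 29 = 21^2 - 22 - 9 = 4
y3 = s (x1 - x3) - y1 mod 29 = 21 * (22 - 4) - 4 = 26

P + Q = (4, 26)


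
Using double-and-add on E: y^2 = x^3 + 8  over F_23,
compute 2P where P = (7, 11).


k = 2 = 10_2 (binary, LSB first: 01)
Double-and-add from P = (7, 11):
  bit 0 = 0: acc unchanged = O
  bit 1 = 1: acc = O + (21, 0) = (21, 0)

2P = (21, 0)


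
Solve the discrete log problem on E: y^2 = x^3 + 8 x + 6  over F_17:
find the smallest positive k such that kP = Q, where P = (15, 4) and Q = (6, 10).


Enumerate multiples of P until we hit Q = (6, 10):
  1P = (15, 4)
  2P = (6, 10)
Match found at i = 2.

k = 2


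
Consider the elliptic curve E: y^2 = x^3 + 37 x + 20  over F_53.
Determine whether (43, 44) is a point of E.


Check whether y^2 = x^3 + 37 x + 20 (mod 53) for (x, y) = (43, 44).
LHS: y^2 = 44^2 mod 53 = 28
RHS: x^3 + 37 x + 20 = 43^3 + 37*43 + 20 mod 53 = 28
LHS = RHS

Yes, on the curve


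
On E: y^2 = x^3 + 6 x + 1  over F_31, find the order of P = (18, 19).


Compute successive multiples of P until we hit O:
  1P = (18, 19)
  2P = (30, 5)
  3P = (30, 26)
  4P = (18, 12)
  5P = O

ord(P) = 5


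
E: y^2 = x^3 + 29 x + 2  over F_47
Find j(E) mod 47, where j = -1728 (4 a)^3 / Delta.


Delta = -16(4 a^3 + 27 b^2) mod 47 = 32
-1728 * (4 a)^3 = -1728 * (4*29)^3 mod 47 = 4
j = 4 * 32^(-1) mod 47 = 6

j = 6 (mod 47)


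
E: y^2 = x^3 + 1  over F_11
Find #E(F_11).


For each x in F_11, count y with y^2 = x^3 + 0 x + 1 mod 11:
  x = 0: RHS = 1, y in [1, 10]  -> 2 point(s)
  x = 2: RHS = 9, y in [3, 8]  -> 2 point(s)
  x = 5: RHS = 5, y in [4, 7]  -> 2 point(s)
  x = 7: RHS = 3, y in [5, 6]  -> 2 point(s)
  x = 9: RHS = 4, y in [2, 9]  -> 2 point(s)
  x = 10: RHS = 0, y in [0]  -> 1 point(s)
Affine points: 11. Add the point at infinity: total = 12.

#E(F_11) = 12


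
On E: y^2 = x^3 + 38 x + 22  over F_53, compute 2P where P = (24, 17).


Doubling: s = (3 x1^2 + a) / (2 y1)
s = (3*24^2 + 38) / (2*17) mod 53 = 27
x3 = s^2 - 2 x1 mod 53 = 27^2 - 2*24 = 45
y3 = s (x1 - x3) - y1 mod 53 = 27 * (24 - 45) - 17 = 52

2P = (45, 52)


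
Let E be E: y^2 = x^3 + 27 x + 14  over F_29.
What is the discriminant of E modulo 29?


4 a^3 + 27 b^2 = 4*27^3 + 27*14^2 = 78732 + 5292 = 84024
Delta = -16 * (84024) = -1344384
Delta mod 29 = 27

Delta = 27 (mod 29)


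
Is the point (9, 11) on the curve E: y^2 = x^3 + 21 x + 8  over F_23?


Check whether y^2 = x^3 + 21 x + 8 (mod 23) for (x, y) = (9, 11).
LHS: y^2 = 11^2 mod 23 = 6
RHS: x^3 + 21 x + 8 = 9^3 + 21*9 + 8 mod 23 = 6
LHS = RHS

Yes, on the curve


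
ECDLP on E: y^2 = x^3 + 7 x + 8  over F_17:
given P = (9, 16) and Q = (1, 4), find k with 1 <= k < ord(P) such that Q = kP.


Enumerate multiples of P until we hit Q = (1, 4):
  1P = (9, 16)
  2P = (1, 4)
Match found at i = 2.

k = 2


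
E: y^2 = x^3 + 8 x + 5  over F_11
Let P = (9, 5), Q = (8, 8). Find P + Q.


P != Q, so use the chord formula.
s = (y2 - y1) / (x2 - x1) = (3) / (10) mod 11 = 8
x3 = s^2 - x1 - x2 mod 11 = 8^2 - 9 - 8 = 3
y3 = s (x1 - x3) - y1 mod 11 = 8 * (9 - 3) - 5 = 10

P + Q = (3, 10)


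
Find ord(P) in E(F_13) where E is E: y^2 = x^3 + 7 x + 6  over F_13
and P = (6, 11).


Compute successive multiples of P until we hit O:
  1P = (6, 11)
  2P = (11, 6)
  3P = (10, 6)
  4P = (1, 12)
  5P = (5, 7)
  6P = (5, 6)
  7P = (1, 1)
  8P = (10, 7)
  ... (continuing to 11P)
  11P = O

ord(P) = 11


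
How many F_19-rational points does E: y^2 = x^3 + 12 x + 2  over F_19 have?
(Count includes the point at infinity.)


For each x in F_19, count y with y^2 = x^3 + 12 x + 2 mod 19:
  x = 4: RHS = 0, y in [0]  -> 1 point(s)
  x = 5: RHS = 16, y in [4, 15]  -> 2 point(s)
  x = 6: RHS = 5, y in [9, 10]  -> 2 point(s)
  x = 7: RHS = 11, y in [7, 12]  -> 2 point(s)
  x = 10: RHS = 1, y in [1, 18]  -> 2 point(s)
  x = 14: RHS = 7, y in [8, 11]  -> 2 point(s)
  x = 15: RHS = 4, y in [2, 17]  -> 2 point(s)
Affine points: 13. Add the point at infinity: total = 14.

#E(F_19) = 14
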